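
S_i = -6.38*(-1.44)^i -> [-6.38, 9.19, -13.23, 19.05, -27.43]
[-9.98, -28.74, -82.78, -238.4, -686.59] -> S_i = -9.98*2.88^i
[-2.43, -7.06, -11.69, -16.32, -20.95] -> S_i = -2.43 + -4.63*i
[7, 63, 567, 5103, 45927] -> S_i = 7*9^i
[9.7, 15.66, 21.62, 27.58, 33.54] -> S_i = 9.70 + 5.96*i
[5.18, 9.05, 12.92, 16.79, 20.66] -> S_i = 5.18 + 3.87*i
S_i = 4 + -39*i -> [4, -35, -74, -113, -152]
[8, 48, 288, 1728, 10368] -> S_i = 8*6^i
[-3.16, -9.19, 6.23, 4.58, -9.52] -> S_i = Random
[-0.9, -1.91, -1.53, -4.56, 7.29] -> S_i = Random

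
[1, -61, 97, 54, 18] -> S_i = Random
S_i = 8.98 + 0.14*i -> [8.98, 9.12, 9.26, 9.4, 9.54]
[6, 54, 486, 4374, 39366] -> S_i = 6*9^i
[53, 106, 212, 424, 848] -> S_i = 53*2^i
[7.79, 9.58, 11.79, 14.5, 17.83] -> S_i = 7.79*1.23^i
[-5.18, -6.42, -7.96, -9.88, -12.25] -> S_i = -5.18*1.24^i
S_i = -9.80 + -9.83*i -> [-9.8, -19.63, -29.46, -39.29, -49.12]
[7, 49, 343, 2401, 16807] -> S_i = 7*7^i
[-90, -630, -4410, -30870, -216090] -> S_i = -90*7^i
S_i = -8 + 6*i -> [-8, -2, 4, 10, 16]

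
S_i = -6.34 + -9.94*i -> [-6.34, -16.28, -26.22, -36.16, -46.1]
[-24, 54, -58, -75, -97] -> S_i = Random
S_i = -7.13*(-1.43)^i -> [-7.13, 10.2, -14.58, 20.85, -29.81]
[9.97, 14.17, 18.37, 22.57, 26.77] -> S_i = 9.97 + 4.20*i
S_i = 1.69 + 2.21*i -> [1.69, 3.9, 6.11, 8.32, 10.53]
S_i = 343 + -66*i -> [343, 277, 211, 145, 79]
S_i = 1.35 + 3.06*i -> [1.35, 4.41, 7.47, 10.53, 13.59]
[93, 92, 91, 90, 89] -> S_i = 93 + -1*i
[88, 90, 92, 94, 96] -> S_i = 88 + 2*i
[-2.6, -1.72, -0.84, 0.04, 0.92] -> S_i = -2.60 + 0.88*i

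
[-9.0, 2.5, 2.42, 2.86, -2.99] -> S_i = Random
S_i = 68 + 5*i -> [68, 73, 78, 83, 88]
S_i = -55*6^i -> [-55, -330, -1980, -11880, -71280]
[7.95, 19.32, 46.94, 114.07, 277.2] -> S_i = 7.95*2.43^i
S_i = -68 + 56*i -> [-68, -12, 44, 100, 156]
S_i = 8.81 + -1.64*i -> [8.81, 7.17, 5.53, 3.89, 2.25]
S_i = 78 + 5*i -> [78, 83, 88, 93, 98]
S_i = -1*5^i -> [-1, -5, -25, -125, -625]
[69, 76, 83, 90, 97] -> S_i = 69 + 7*i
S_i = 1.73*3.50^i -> [1.73, 6.06, 21.19, 74.17, 259.61]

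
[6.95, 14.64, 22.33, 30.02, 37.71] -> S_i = 6.95 + 7.69*i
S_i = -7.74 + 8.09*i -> [-7.74, 0.35, 8.44, 16.53, 24.62]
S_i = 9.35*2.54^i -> [9.35, 23.75, 60.32, 153.22, 389.18]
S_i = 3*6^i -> [3, 18, 108, 648, 3888]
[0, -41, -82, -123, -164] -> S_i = 0 + -41*i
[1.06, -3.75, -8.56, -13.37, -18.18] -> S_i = 1.06 + -4.81*i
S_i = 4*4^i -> [4, 16, 64, 256, 1024]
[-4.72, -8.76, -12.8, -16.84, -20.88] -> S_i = -4.72 + -4.04*i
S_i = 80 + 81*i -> [80, 161, 242, 323, 404]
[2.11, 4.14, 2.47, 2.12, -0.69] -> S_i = Random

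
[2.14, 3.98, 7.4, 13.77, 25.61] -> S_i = 2.14*1.86^i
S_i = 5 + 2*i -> [5, 7, 9, 11, 13]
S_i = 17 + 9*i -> [17, 26, 35, 44, 53]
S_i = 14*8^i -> [14, 112, 896, 7168, 57344]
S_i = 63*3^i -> [63, 189, 567, 1701, 5103]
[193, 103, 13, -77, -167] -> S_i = 193 + -90*i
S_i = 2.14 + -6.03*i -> [2.14, -3.89, -9.92, -15.95, -21.98]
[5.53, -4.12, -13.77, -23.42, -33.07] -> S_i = 5.53 + -9.65*i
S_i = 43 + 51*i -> [43, 94, 145, 196, 247]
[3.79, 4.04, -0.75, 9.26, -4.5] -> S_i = Random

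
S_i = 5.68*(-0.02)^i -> [5.68, -0.11, 0.0, -0.0, 0.0]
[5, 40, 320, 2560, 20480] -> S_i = 5*8^i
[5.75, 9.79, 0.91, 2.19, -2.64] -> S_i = Random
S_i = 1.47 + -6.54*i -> [1.47, -5.07, -11.61, -18.15, -24.69]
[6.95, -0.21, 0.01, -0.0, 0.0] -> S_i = 6.95*(-0.03)^i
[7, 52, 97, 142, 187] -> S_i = 7 + 45*i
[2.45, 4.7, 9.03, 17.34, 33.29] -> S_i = 2.45*1.92^i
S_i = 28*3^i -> [28, 84, 252, 756, 2268]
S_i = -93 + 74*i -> [-93, -19, 55, 129, 203]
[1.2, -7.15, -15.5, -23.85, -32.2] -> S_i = 1.20 + -8.35*i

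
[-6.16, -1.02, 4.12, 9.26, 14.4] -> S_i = -6.16 + 5.14*i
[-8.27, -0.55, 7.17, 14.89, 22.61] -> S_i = -8.27 + 7.72*i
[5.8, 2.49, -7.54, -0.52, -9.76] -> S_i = Random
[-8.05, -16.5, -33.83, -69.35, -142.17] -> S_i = -8.05*2.05^i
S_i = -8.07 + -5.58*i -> [-8.07, -13.65, -19.23, -24.81, -30.39]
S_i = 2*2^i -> [2, 4, 8, 16, 32]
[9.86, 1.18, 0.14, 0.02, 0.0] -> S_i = 9.86*0.12^i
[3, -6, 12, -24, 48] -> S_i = 3*-2^i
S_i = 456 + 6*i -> [456, 462, 468, 474, 480]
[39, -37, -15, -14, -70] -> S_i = Random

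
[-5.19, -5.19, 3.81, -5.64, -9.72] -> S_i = Random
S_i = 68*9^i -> [68, 612, 5508, 49572, 446148]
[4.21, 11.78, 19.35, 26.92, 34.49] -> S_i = 4.21 + 7.57*i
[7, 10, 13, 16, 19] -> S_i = 7 + 3*i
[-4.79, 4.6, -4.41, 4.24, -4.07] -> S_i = -4.79*(-0.96)^i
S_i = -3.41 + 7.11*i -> [-3.41, 3.7, 10.81, 17.92, 25.03]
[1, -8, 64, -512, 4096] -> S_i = 1*-8^i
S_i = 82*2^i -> [82, 164, 328, 656, 1312]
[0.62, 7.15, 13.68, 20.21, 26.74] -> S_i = 0.62 + 6.53*i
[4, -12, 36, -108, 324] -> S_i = 4*-3^i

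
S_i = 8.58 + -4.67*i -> [8.58, 3.91, -0.76, -5.43, -10.1]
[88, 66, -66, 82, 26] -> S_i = Random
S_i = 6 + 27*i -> [6, 33, 60, 87, 114]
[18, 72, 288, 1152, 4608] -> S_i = 18*4^i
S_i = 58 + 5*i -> [58, 63, 68, 73, 78]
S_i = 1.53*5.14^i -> [1.53, 7.86, 40.42, 207.77, 1067.93]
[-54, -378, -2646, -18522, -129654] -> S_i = -54*7^i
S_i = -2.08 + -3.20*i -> [-2.08, -5.28, -8.48, -11.68, -14.88]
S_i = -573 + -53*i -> [-573, -626, -679, -732, -785]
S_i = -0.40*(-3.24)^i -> [-0.4, 1.3, -4.2, 13.6, -44.08]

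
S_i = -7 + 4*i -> [-7, -3, 1, 5, 9]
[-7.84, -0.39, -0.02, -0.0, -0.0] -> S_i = -7.84*0.05^i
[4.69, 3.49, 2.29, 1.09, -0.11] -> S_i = 4.69 + -1.20*i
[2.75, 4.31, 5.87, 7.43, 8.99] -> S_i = 2.75 + 1.56*i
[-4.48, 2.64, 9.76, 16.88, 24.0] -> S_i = -4.48 + 7.12*i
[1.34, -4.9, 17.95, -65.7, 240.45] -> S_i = 1.34*(-3.66)^i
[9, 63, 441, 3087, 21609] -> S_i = 9*7^i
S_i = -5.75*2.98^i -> [-5.75, -17.14, -51.06, -152.17, -453.45]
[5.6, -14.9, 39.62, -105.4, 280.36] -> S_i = 5.60*(-2.66)^i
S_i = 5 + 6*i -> [5, 11, 17, 23, 29]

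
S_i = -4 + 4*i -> [-4, 0, 4, 8, 12]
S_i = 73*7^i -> [73, 511, 3577, 25039, 175273]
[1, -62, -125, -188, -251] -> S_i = 1 + -63*i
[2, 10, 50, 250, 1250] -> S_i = 2*5^i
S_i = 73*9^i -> [73, 657, 5913, 53217, 478953]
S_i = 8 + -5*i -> [8, 3, -2, -7, -12]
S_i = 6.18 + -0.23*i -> [6.18, 5.95, 5.72, 5.49, 5.26]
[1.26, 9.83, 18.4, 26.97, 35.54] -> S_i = 1.26 + 8.57*i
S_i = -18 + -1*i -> [-18, -19, -20, -21, -22]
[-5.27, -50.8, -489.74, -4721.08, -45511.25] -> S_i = -5.27*9.64^i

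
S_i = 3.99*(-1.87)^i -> [3.99, -7.46, 13.95, -26.09, 48.79]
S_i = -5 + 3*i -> [-5, -2, 1, 4, 7]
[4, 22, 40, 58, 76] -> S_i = 4 + 18*i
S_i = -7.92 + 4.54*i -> [-7.92, -3.38, 1.16, 5.7, 10.24]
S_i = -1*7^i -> [-1, -7, -49, -343, -2401]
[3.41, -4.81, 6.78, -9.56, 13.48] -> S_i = 3.41*(-1.41)^i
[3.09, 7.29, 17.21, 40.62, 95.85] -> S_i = 3.09*2.36^i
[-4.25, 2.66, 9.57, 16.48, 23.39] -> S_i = -4.25 + 6.91*i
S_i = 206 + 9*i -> [206, 215, 224, 233, 242]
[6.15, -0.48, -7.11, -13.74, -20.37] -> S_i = 6.15 + -6.63*i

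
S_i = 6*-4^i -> [6, -24, 96, -384, 1536]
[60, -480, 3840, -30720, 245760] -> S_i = 60*-8^i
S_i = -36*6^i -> [-36, -216, -1296, -7776, -46656]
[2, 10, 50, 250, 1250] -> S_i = 2*5^i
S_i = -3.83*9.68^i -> [-3.83, -37.07, -358.88, -3473.96, -33627.94]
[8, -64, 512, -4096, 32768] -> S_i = 8*-8^i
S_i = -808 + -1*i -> [-808, -809, -810, -811, -812]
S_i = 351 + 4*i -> [351, 355, 359, 363, 367]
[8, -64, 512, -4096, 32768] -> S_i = 8*-8^i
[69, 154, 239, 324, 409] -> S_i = 69 + 85*i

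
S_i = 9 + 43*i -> [9, 52, 95, 138, 181]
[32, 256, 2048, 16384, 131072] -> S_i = 32*8^i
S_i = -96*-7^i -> [-96, 672, -4704, 32928, -230496]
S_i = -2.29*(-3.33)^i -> [-2.29, 7.63, -25.39, 84.56, -281.59]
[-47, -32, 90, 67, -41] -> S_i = Random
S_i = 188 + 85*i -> [188, 273, 358, 443, 528]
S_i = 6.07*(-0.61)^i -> [6.07, -3.7, 2.26, -1.38, 0.84]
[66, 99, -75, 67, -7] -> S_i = Random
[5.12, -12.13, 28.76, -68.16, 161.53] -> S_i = 5.12*(-2.37)^i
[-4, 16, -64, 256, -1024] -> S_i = -4*-4^i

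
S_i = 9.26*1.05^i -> [9.26, 9.72, 10.21, 10.72, 11.26]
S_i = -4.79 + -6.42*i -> [-4.79, -11.21, -17.63, -24.05, -30.47]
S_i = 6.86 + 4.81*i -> [6.86, 11.67, 16.48, 21.29, 26.1]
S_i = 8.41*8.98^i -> [8.41, 75.52, 678.19, 6090.11, 54689.17]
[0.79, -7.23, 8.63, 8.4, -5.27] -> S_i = Random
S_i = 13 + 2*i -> [13, 15, 17, 19, 21]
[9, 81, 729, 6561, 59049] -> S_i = 9*9^i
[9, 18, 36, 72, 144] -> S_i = 9*2^i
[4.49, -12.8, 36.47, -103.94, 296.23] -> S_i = 4.49*(-2.85)^i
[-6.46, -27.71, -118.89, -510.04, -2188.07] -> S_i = -6.46*4.29^i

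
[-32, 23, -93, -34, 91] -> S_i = Random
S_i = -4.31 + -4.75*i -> [-4.31, -9.06, -13.81, -18.56, -23.31]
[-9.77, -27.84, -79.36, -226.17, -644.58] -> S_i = -9.77*2.85^i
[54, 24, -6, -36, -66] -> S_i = 54 + -30*i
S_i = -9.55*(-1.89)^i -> [-9.55, 18.05, -34.11, 64.47, -121.86]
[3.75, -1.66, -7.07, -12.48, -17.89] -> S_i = 3.75 + -5.41*i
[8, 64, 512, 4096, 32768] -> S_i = 8*8^i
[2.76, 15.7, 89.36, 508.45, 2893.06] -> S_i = 2.76*5.69^i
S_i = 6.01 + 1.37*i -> [6.01, 7.38, 8.75, 10.12, 11.49]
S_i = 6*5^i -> [6, 30, 150, 750, 3750]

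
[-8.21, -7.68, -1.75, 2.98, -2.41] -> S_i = Random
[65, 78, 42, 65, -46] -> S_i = Random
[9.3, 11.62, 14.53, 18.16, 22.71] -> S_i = 9.30*1.25^i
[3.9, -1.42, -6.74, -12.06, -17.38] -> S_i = 3.90 + -5.32*i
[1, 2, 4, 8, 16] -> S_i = 1*2^i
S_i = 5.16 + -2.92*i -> [5.16, 2.24, -0.68, -3.6, -6.52]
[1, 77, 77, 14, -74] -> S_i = Random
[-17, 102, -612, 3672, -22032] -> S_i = -17*-6^i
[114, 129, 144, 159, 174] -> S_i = 114 + 15*i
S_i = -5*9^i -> [-5, -45, -405, -3645, -32805]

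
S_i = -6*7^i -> [-6, -42, -294, -2058, -14406]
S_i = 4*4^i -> [4, 16, 64, 256, 1024]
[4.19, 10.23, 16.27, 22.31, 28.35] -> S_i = 4.19 + 6.04*i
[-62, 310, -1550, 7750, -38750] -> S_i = -62*-5^i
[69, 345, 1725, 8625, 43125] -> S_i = 69*5^i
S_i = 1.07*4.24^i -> [1.07, 4.54, 19.24, 81.56, 345.82]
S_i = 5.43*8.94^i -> [5.43, 48.54, 433.99, 3879.83, 34685.66]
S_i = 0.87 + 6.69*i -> [0.87, 7.56, 14.25, 20.94, 27.63]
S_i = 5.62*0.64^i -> [5.62, 3.6, 2.3, 1.47, 0.94]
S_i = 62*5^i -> [62, 310, 1550, 7750, 38750]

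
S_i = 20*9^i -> [20, 180, 1620, 14580, 131220]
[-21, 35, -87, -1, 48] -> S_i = Random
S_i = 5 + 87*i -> [5, 92, 179, 266, 353]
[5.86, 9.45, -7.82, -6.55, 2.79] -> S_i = Random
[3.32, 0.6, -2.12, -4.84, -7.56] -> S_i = 3.32 + -2.72*i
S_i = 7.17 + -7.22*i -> [7.17, -0.05, -7.27, -14.49, -21.71]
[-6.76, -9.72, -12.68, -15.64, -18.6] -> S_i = -6.76 + -2.96*i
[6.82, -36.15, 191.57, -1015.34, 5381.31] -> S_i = 6.82*(-5.30)^i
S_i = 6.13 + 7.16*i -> [6.13, 13.29, 20.45, 27.61, 34.77]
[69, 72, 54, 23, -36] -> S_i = Random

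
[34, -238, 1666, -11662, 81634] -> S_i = 34*-7^i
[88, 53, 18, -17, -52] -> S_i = 88 + -35*i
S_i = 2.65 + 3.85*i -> [2.65, 6.5, 10.35, 14.2, 18.05]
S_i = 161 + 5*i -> [161, 166, 171, 176, 181]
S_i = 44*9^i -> [44, 396, 3564, 32076, 288684]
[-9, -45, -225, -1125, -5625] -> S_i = -9*5^i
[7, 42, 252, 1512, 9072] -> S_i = 7*6^i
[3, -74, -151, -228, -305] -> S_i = 3 + -77*i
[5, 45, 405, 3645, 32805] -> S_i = 5*9^i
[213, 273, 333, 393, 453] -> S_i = 213 + 60*i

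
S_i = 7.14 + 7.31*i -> [7.14, 14.45, 21.76, 29.07, 36.38]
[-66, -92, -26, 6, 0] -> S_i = Random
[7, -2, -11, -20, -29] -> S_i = 7 + -9*i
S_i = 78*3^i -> [78, 234, 702, 2106, 6318]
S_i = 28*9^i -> [28, 252, 2268, 20412, 183708]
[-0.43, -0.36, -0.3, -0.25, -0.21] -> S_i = -0.43*0.84^i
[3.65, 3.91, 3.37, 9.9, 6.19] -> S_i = Random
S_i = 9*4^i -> [9, 36, 144, 576, 2304]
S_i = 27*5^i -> [27, 135, 675, 3375, 16875]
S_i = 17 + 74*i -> [17, 91, 165, 239, 313]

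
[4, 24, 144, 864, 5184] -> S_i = 4*6^i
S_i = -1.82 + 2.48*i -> [-1.82, 0.66, 3.14, 5.62, 8.1]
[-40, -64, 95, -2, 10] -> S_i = Random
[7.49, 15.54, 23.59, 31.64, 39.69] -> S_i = 7.49 + 8.05*i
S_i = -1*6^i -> [-1, -6, -36, -216, -1296]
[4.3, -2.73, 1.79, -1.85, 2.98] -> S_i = Random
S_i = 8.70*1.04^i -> [8.7, 9.05, 9.41, 9.79, 10.18]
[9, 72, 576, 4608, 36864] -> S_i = 9*8^i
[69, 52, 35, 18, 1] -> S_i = 69 + -17*i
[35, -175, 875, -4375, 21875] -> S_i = 35*-5^i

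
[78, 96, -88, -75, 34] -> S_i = Random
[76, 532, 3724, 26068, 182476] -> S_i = 76*7^i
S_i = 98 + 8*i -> [98, 106, 114, 122, 130]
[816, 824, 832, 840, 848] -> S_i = 816 + 8*i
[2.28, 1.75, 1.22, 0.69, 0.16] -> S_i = 2.28 + -0.53*i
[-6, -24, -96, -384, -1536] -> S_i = -6*4^i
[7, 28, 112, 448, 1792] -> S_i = 7*4^i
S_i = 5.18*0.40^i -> [5.18, 2.07, 0.83, 0.33, 0.13]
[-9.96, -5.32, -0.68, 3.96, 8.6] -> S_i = -9.96 + 4.64*i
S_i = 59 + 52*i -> [59, 111, 163, 215, 267]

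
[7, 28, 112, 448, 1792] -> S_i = 7*4^i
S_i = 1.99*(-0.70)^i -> [1.99, -1.39, 0.98, -0.68, 0.48]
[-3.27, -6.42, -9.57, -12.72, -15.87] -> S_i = -3.27 + -3.15*i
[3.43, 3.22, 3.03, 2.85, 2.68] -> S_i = 3.43*0.94^i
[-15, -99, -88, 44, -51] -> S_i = Random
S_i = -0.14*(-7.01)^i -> [-0.14, 0.98, -6.88, 48.23, -338.06]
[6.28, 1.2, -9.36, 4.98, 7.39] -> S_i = Random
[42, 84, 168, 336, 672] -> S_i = 42*2^i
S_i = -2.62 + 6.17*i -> [-2.62, 3.55, 9.72, 15.89, 22.06]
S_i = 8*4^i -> [8, 32, 128, 512, 2048]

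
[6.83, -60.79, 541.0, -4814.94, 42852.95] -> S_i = 6.83*(-8.90)^i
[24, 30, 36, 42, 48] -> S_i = 24 + 6*i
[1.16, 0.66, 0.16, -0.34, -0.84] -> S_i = 1.16 + -0.50*i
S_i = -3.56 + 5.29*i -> [-3.56, 1.73, 7.02, 12.31, 17.6]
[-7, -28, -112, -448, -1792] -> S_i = -7*4^i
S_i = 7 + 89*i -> [7, 96, 185, 274, 363]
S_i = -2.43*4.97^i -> [-2.43, -12.08, -60.02, -298.32, -1482.63]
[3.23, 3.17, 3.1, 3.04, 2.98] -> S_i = 3.23*0.98^i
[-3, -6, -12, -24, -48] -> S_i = -3*2^i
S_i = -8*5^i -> [-8, -40, -200, -1000, -5000]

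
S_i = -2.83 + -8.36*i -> [-2.83, -11.19, -19.55, -27.91, -36.27]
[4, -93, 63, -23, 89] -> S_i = Random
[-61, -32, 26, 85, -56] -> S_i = Random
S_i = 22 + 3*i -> [22, 25, 28, 31, 34]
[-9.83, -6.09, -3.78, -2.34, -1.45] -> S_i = -9.83*0.62^i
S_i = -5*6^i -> [-5, -30, -180, -1080, -6480]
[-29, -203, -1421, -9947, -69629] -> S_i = -29*7^i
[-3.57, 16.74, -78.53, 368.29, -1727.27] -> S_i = -3.57*(-4.69)^i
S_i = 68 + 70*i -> [68, 138, 208, 278, 348]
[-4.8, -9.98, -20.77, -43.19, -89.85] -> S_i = -4.80*2.08^i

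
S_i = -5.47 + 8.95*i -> [-5.47, 3.48, 12.43, 21.38, 30.33]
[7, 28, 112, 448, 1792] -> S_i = 7*4^i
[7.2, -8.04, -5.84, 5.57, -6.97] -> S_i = Random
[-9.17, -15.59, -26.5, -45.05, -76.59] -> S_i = -9.17*1.70^i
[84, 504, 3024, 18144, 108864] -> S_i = 84*6^i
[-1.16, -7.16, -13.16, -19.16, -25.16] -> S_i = -1.16 + -6.00*i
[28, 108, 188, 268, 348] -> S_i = 28 + 80*i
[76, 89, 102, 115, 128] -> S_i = 76 + 13*i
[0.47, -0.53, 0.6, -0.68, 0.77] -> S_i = 0.47*(-1.13)^i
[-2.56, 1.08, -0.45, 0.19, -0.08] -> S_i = -2.56*(-0.42)^i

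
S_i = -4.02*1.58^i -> [-4.02, -6.35, -10.04, -15.86, -25.05]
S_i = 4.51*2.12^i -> [4.51, 9.56, 20.27, 42.97, 91.1]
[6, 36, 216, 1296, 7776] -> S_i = 6*6^i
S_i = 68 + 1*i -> [68, 69, 70, 71, 72]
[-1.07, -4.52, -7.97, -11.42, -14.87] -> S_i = -1.07 + -3.45*i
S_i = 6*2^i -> [6, 12, 24, 48, 96]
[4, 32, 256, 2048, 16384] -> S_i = 4*8^i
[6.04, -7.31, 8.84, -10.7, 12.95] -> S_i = 6.04*(-1.21)^i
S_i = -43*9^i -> [-43, -387, -3483, -31347, -282123]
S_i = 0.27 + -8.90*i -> [0.27, -8.63, -17.53, -26.43, -35.33]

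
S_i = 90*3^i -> [90, 270, 810, 2430, 7290]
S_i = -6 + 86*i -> [-6, 80, 166, 252, 338]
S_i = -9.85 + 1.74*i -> [-9.85, -8.11, -6.37, -4.63, -2.89]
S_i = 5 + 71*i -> [5, 76, 147, 218, 289]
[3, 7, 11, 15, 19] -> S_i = 3 + 4*i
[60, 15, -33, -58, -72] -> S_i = Random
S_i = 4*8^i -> [4, 32, 256, 2048, 16384]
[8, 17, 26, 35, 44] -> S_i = 8 + 9*i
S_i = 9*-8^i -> [9, -72, 576, -4608, 36864]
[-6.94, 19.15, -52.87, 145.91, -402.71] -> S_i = -6.94*(-2.76)^i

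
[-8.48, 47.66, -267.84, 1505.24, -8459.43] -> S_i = -8.48*(-5.62)^i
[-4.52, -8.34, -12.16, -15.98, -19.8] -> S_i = -4.52 + -3.82*i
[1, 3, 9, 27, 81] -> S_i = 1*3^i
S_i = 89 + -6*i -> [89, 83, 77, 71, 65]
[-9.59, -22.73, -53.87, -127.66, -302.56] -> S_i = -9.59*2.37^i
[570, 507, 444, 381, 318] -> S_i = 570 + -63*i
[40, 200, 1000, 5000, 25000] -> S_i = 40*5^i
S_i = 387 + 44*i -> [387, 431, 475, 519, 563]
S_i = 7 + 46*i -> [7, 53, 99, 145, 191]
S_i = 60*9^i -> [60, 540, 4860, 43740, 393660]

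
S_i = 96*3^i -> [96, 288, 864, 2592, 7776]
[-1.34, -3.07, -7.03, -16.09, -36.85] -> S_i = -1.34*2.29^i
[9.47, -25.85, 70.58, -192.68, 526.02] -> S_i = 9.47*(-2.73)^i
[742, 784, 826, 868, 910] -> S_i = 742 + 42*i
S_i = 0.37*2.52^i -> [0.37, 0.93, 2.35, 5.92, 14.92]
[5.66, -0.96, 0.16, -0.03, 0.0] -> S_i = 5.66*(-0.17)^i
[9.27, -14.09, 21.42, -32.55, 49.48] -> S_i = 9.27*(-1.52)^i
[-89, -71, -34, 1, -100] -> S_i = Random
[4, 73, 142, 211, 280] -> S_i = 4 + 69*i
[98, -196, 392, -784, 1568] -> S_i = 98*-2^i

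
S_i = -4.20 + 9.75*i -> [-4.2, 5.55, 15.3, 25.05, 34.8]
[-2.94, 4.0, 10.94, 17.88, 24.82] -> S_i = -2.94 + 6.94*i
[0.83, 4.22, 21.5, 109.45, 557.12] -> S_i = 0.83*5.09^i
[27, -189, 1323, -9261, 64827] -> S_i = 27*-7^i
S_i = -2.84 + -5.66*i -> [-2.84, -8.5, -14.16, -19.82, -25.48]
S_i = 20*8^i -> [20, 160, 1280, 10240, 81920]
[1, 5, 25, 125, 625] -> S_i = 1*5^i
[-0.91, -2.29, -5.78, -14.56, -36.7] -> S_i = -0.91*2.52^i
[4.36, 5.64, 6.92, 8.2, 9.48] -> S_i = 4.36 + 1.28*i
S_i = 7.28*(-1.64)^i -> [7.28, -11.94, 19.58, -32.11, 52.66]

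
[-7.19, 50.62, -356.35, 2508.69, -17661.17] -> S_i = -7.19*(-7.04)^i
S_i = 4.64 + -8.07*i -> [4.64, -3.43, -11.5, -19.57, -27.64]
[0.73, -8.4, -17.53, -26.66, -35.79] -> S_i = 0.73 + -9.13*i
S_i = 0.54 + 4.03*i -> [0.54, 4.57, 8.6, 12.63, 16.66]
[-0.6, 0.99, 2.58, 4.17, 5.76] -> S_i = -0.60 + 1.59*i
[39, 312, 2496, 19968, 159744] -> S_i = 39*8^i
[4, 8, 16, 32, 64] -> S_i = 4*2^i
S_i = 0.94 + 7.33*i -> [0.94, 8.27, 15.6, 22.93, 30.26]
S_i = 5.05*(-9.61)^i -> [5.05, -48.53, 466.38, -4481.89, 43071.0]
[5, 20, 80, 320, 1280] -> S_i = 5*4^i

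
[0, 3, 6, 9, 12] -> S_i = 0 + 3*i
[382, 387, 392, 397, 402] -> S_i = 382 + 5*i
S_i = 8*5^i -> [8, 40, 200, 1000, 5000]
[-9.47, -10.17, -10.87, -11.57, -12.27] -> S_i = -9.47 + -0.70*i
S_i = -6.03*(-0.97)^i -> [-6.03, 5.85, -5.67, 5.5, -5.34]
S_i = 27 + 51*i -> [27, 78, 129, 180, 231]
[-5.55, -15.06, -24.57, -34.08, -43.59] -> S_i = -5.55 + -9.51*i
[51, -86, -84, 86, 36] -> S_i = Random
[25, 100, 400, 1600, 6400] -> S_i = 25*4^i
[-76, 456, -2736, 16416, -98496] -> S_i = -76*-6^i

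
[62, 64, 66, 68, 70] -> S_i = 62 + 2*i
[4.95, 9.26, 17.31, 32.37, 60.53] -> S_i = 4.95*1.87^i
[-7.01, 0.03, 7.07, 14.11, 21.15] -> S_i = -7.01 + 7.04*i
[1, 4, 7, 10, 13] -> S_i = 1 + 3*i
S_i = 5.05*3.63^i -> [5.05, 18.33, 66.54, 241.55, 876.84]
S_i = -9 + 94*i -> [-9, 85, 179, 273, 367]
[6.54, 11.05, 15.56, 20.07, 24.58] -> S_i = 6.54 + 4.51*i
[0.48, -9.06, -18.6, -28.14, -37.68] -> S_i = 0.48 + -9.54*i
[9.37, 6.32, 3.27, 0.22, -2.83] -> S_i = 9.37 + -3.05*i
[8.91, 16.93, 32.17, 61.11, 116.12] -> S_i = 8.91*1.90^i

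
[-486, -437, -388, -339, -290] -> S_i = -486 + 49*i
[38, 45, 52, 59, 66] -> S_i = 38 + 7*i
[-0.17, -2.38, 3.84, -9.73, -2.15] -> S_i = Random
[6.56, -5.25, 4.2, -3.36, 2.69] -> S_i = 6.56*(-0.80)^i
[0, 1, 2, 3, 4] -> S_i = 0 + 1*i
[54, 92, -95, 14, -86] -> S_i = Random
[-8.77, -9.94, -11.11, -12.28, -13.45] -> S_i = -8.77 + -1.17*i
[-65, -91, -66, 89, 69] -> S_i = Random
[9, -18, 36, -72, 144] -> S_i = 9*-2^i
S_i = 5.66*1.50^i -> [5.66, 8.49, 12.74, 19.1, 28.65]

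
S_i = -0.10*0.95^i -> [-0.1, -0.1, -0.09, -0.09, -0.08]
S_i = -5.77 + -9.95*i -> [-5.77, -15.72, -25.67, -35.62, -45.57]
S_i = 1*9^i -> [1, 9, 81, 729, 6561]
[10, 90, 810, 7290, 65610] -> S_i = 10*9^i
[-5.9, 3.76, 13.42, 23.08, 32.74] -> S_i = -5.90 + 9.66*i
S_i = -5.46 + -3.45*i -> [-5.46, -8.91, -12.36, -15.81, -19.26]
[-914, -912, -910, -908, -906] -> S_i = -914 + 2*i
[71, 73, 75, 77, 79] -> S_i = 71 + 2*i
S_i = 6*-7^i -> [6, -42, 294, -2058, 14406]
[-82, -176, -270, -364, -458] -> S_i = -82 + -94*i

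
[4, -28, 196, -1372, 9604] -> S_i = 4*-7^i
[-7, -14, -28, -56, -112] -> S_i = -7*2^i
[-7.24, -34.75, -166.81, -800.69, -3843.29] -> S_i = -7.24*4.80^i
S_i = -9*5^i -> [-9, -45, -225, -1125, -5625]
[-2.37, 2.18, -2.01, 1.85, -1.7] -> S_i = -2.37*(-0.92)^i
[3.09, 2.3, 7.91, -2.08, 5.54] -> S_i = Random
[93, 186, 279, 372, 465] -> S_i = 93 + 93*i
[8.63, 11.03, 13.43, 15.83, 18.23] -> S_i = 8.63 + 2.40*i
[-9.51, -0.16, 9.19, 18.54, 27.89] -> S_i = -9.51 + 9.35*i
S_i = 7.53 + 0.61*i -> [7.53, 8.14, 8.75, 9.36, 9.97]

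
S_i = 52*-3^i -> [52, -156, 468, -1404, 4212]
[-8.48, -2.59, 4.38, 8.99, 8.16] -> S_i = Random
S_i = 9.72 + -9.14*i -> [9.72, 0.58, -8.56, -17.7, -26.84]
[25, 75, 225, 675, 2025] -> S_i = 25*3^i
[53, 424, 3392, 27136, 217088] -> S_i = 53*8^i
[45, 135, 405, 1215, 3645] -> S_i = 45*3^i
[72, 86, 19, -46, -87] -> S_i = Random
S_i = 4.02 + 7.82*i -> [4.02, 11.84, 19.66, 27.48, 35.3]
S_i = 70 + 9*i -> [70, 79, 88, 97, 106]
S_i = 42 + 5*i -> [42, 47, 52, 57, 62]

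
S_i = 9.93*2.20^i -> [9.93, 21.85, 48.06, 105.73, 232.62]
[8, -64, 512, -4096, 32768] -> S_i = 8*-8^i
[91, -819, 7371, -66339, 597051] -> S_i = 91*-9^i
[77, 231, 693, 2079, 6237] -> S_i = 77*3^i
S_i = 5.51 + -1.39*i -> [5.51, 4.12, 2.73, 1.34, -0.05]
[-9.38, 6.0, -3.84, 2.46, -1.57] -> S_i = -9.38*(-0.64)^i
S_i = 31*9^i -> [31, 279, 2511, 22599, 203391]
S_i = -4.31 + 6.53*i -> [-4.31, 2.22, 8.75, 15.28, 21.81]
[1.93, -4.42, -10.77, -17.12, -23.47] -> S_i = 1.93 + -6.35*i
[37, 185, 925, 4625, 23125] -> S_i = 37*5^i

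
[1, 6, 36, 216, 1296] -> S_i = 1*6^i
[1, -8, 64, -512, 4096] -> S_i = 1*-8^i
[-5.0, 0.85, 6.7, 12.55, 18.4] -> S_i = -5.00 + 5.85*i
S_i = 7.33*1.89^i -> [7.33, 13.85, 26.18, 49.49, 93.53]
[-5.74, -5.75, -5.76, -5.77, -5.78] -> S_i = -5.74 + -0.01*i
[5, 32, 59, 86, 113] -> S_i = 5 + 27*i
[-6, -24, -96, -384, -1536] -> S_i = -6*4^i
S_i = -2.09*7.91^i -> [-2.09, -16.53, -130.77, -1034.37, -8181.86]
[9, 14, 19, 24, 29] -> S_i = 9 + 5*i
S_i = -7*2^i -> [-7, -14, -28, -56, -112]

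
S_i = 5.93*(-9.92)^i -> [5.93, -58.83, 583.55, -5788.82, 57425.05]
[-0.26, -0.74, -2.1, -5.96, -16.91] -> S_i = -0.26*2.84^i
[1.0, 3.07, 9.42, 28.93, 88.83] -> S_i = 1.00*3.07^i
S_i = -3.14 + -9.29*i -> [-3.14, -12.43, -21.72, -31.01, -40.3]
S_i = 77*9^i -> [77, 693, 6237, 56133, 505197]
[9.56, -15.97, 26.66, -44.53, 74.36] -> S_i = 9.56*(-1.67)^i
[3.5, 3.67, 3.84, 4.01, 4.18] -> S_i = 3.50 + 0.17*i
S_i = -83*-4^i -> [-83, 332, -1328, 5312, -21248]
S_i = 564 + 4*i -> [564, 568, 572, 576, 580]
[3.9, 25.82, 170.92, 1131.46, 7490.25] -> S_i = 3.90*6.62^i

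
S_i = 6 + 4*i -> [6, 10, 14, 18, 22]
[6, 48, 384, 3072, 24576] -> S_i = 6*8^i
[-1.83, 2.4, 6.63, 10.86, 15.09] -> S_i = -1.83 + 4.23*i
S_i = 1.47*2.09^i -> [1.47, 3.07, 6.42, 13.42, 28.05]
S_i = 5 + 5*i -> [5, 10, 15, 20, 25]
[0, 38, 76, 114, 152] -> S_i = 0 + 38*i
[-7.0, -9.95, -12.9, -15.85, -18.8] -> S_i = -7.00 + -2.95*i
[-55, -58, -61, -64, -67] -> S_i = -55 + -3*i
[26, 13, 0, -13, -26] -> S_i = 26 + -13*i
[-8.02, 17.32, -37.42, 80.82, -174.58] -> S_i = -8.02*(-2.16)^i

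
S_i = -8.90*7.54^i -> [-8.9, -67.11, -505.98, -3815.08, -28765.73]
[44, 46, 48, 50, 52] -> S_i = 44 + 2*i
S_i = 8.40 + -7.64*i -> [8.4, 0.76, -6.88, -14.52, -22.16]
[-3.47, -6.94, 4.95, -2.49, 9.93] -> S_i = Random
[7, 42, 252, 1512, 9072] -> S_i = 7*6^i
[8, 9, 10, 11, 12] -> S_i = 8 + 1*i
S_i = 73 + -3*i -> [73, 70, 67, 64, 61]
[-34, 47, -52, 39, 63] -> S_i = Random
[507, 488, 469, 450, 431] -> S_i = 507 + -19*i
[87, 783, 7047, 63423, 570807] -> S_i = 87*9^i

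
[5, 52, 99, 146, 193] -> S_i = 5 + 47*i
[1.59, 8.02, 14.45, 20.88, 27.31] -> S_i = 1.59 + 6.43*i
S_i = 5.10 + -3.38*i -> [5.1, 1.72, -1.66, -5.04, -8.42]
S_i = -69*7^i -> [-69, -483, -3381, -23667, -165669]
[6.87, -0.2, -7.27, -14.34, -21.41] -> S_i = 6.87 + -7.07*i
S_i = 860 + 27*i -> [860, 887, 914, 941, 968]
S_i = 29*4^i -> [29, 116, 464, 1856, 7424]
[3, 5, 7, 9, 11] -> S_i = 3 + 2*i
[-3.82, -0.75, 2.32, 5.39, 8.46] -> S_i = -3.82 + 3.07*i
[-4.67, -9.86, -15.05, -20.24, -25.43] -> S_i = -4.67 + -5.19*i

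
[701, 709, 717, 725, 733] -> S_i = 701 + 8*i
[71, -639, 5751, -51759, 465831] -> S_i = 71*-9^i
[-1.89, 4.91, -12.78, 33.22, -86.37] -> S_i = -1.89*(-2.60)^i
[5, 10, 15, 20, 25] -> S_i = 5 + 5*i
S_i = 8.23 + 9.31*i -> [8.23, 17.54, 26.85, 36.16, 45.47]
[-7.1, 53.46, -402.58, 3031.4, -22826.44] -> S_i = -7.10*(-7.53)^i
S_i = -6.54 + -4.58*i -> [-6.54, -11.12, -15.7, -20.28, -24.86]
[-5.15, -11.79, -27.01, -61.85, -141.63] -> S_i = -5.15*2.29^i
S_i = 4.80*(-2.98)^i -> [4.8, -14.3, 42.63, -127.03, 378.54]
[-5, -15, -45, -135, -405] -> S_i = -5*3^i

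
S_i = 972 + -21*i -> [972, 951, 930, 909, 888]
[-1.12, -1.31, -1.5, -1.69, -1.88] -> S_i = -1.12 + -0.19*i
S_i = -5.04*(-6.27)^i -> [-5.04, 31.6, -198.14, 1242.32, -7789.34]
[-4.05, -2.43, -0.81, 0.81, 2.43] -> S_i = -4.05 + 1.62*i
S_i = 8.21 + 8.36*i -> [8.21, 16.57, 24.93, 33.29, 41.65]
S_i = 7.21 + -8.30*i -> [7.21, -1.09, -9.39, -17.69, -25.99]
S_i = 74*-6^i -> [74, -444, 2664, -15984, 95904]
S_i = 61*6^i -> [61, 366, 2196, 13176, 79056]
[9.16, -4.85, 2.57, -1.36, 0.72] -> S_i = 9.16*(-0.53)^i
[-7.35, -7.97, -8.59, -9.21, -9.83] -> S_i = -7.35 + -0.62*i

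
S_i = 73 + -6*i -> [73, 67, 61, 55, 49]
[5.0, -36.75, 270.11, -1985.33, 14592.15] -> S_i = 5.00*(-7.35)^i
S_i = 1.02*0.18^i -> [1.02, 0.18, 0.03, 0.01, 0.0]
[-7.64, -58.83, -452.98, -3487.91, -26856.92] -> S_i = -7.64*7.70^i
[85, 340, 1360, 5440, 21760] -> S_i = 85*4^i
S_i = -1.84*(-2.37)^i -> [-1.84, 4.36, -10.34, 24.49, -58.05]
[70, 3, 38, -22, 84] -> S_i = Random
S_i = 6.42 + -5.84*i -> [6.42, 0.58, -5.26, -11.1, -16.94]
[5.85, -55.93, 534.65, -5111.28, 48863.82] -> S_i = 5.85*(-9.56)^i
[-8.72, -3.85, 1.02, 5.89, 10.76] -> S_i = -8.72 + 4.87*i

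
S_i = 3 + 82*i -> [3, 85, 167, 249, 331]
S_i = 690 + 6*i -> [690, 696, 702, 708, 714]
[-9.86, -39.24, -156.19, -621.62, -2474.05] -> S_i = -9.86*3.98^i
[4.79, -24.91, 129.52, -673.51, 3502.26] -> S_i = 4.79*(-5.20)^i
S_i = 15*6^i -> [15, 90, 540, 3240, 19440]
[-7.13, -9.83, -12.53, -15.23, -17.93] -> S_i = -7.13 + -2.70*i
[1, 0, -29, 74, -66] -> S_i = Random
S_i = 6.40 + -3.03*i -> [6.4, 3.37, 0.34, -2.69, -5.72]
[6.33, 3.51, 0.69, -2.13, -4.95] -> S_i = 6.33 + -2.82*i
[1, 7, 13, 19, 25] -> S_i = 1 + 6*i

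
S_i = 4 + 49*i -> [4, 53, 102, 151, 200]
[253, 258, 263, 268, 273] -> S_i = 253 + 5*i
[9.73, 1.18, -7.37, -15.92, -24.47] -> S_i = 9.73 + -8.55*i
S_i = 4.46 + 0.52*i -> [4.46, 4.98, 5.5, 6.02, 6.54]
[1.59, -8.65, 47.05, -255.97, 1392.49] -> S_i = 1.59*(-5.44)^i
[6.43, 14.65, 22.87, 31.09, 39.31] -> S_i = 6.43 + 8.22*i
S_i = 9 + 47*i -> [9, 56, 103, 150, 197]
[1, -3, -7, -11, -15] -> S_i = 1 + -4*i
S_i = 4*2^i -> [4, 8, 16, 32, 64]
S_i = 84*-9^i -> [84, -756, 6804, -61236, 551124]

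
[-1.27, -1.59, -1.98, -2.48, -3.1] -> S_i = -1.27*1.25^i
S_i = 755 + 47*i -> [755, 802, 849, 896, 943]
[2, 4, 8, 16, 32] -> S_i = 2*2^i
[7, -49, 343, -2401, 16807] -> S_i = 7*-7^i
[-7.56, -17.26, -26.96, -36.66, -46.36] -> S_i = -7.56 + -9.70*i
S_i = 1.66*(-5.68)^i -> [1.66, -9.43, 53.56, -304.2, 1727.83]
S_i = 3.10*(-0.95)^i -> [3.1, -2.94, 2.8, -2.66, 2.52]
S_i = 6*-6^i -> [6, -36, 216, -1296, 7776]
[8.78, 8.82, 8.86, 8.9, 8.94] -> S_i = 8.78 + 0.04*i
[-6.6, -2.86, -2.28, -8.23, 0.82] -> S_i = Random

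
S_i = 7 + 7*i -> [7, 14, 21, 28, 35]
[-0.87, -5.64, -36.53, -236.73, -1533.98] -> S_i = -0.87*6.48^i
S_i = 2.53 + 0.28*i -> [2.53, 2.81, 3.09, 3.37, 3.65]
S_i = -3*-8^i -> [-3, 24, -192, 1536, -12288]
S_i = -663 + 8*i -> [-663, -655, -647, -639, -631]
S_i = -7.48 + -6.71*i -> [-7.48, -14.19, -20.9, -27.61, -34.32]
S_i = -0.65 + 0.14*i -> [-0.65, -0.51, -0.37, -0.23, -0.09]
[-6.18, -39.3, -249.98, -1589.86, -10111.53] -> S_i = -6.18*6.36^i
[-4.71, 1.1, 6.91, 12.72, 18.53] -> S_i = -4.71 + 5.81*i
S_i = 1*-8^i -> [1, -8, 64, -512, 4096]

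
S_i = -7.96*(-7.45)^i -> [-7.96, 59.3, -441.8, 3291.41, -24521.0]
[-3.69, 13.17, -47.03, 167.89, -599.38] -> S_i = -3.69*(-3.57)^i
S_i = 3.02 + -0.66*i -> [3.02, 2.36, 1.7, 1.04, 0.38]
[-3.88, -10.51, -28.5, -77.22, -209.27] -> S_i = -3.88*2.71^i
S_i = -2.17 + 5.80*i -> [-2.17, 3.63, 9.43, 15.23, 21.03]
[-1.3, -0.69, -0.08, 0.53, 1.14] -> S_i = -1.30 + 0.61*i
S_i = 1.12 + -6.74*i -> [1.12, -5.62, -12.36, -19.1, -25.84]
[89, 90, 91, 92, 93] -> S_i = 89 + 1*i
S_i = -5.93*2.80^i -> [-5.93, -16.6, -46.49, -130.18, -364.49]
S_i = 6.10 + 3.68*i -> [6.1, 9.78, 13.46, 17.14, 20.82]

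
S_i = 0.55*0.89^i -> [0.55, 0.49, 0.44, 0.39, 0.35]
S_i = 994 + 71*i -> [994, 1065, 1136, 1207, 1278]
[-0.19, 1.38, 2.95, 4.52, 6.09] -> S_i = -0.19 + 1.57*i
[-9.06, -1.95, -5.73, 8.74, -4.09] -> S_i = Random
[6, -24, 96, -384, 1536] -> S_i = 6*-4^i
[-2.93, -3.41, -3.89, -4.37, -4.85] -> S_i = -2.93 + -0.48*i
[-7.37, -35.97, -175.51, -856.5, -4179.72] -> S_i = -7.37*4.88^i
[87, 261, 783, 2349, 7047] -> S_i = 87*3^i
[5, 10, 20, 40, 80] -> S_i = 5*2^i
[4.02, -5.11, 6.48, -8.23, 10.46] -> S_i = 4.02*(-1.27)^i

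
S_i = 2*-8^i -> [2, -16, 128, -1024, 8192]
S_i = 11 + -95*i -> [11, -84, -179, -274, -369]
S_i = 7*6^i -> [7, 42, 252, 1512, 9072]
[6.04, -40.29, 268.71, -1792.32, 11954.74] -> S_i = 6.04*(-6.67)^i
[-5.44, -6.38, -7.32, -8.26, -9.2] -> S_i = -5.44 + -0.94*i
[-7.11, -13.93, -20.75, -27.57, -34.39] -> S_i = -7.11 + -6.82*i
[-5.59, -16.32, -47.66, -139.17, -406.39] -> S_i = -5.59*2.92^i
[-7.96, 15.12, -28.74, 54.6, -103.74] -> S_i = -7.96*(-1.90)^i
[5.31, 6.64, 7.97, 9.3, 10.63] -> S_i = 5.31 + 1.33*i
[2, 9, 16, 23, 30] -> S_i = 2 + 7*i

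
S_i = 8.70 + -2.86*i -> [8.7, 5.84, 2.98, 0.12, -2.74]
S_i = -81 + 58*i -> [-81, -23, 35, 93, 151]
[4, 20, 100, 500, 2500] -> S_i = 4*5^i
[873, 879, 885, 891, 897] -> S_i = 873 + 6*i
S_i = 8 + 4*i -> [8, 12, 16, 20, 24]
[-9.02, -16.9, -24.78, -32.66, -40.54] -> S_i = -9.02 + -7.88*i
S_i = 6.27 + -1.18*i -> [6.27, 5.09, 3.91, 2.73, 1.55]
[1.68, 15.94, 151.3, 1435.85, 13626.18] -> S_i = 1.68*9.49^i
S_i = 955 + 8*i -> [955, 963, 971, 979, 987]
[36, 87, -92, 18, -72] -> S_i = Random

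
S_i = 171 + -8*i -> [171, 163, 155, 147, 139]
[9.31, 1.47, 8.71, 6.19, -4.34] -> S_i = Random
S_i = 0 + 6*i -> [0, 6, 12, 18, 24]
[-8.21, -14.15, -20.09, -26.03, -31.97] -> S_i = -8.21 + -5.94*i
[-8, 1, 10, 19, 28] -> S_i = -8 + 9*i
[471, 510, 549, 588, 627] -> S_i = 471 + 39*i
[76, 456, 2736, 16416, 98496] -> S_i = 76*6^i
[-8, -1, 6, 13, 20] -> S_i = -8 + 7*i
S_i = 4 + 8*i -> [4, 12, 20, 28, 36]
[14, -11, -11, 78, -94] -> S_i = Random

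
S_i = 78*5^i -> [78, 390, 1950, 9750, 48750]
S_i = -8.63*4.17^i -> [-8.63, -35.99, -150.07, -625.78, -2609.49]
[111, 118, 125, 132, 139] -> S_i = 111 + 7*i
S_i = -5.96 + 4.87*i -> [-5.96, -1.09, 3.78, 8.65, 13.52]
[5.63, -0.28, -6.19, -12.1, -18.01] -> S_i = 5.63 + -5.91*i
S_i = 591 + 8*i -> [591, 599, 607, 615, 623]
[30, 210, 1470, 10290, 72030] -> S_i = 30*7^i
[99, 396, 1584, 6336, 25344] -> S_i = 99*4^i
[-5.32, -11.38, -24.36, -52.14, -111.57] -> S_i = -5.32*2.14^i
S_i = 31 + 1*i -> [31, 32, 33, 34, 35]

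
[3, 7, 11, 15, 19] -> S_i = 3 + 4*i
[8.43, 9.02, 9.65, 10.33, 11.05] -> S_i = 8.43*1.07^i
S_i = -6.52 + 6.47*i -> [-6.52, -0.05, 6.42, 12.89, 19.36]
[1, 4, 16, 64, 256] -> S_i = 1*4^i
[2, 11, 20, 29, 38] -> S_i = 2 + 9*i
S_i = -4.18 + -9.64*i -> [-4.18, -13.82, -23.46, -33.1, -42.74]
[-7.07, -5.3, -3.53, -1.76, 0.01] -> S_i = -7.07 + 1.77*i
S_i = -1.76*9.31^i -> [-1.76, -16.39, -152.55, -1420.24, -13222.43]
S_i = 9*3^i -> [9, 27, 81, 243, 729]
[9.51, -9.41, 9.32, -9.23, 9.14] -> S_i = 9.51*(-0.99)^i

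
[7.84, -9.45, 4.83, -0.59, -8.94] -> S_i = Random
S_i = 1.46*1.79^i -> [1.46, 2.61, 4.68, 8.37, 14.99]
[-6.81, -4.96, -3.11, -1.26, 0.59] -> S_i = -6.81 + 1.85*i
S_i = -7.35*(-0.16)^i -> [-7.35, 1.18, -0.19, 0.03, -0.0]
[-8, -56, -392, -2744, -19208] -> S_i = -8*7^i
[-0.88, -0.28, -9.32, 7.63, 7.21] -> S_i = Random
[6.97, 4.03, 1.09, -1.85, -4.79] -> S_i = 6.97 + -2.94*i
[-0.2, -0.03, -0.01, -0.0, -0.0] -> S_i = -0.20*0.16^i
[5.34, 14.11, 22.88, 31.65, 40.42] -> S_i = 5.34 + 8.77*i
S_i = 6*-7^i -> [6, -42, 294, -2058, 14406]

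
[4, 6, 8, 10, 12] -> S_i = 4 + 2*i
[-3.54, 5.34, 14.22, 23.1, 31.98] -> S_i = -3.54 + 8.88*i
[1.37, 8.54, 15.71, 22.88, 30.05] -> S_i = 1.37 + 7.17*i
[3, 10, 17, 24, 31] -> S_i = 3 + 7*i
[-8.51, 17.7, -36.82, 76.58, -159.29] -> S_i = -8.51*(-2.08)^i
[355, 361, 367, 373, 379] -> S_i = 355 + 6*i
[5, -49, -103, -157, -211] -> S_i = 5 + -54*i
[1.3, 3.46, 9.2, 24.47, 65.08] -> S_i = 1.30*2.66^i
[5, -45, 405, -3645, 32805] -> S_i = 5*-9^i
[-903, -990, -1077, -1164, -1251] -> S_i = -903 + -87*i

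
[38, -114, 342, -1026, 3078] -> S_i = 38*-3^i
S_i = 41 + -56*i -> [41, -15, -71, -127, -183]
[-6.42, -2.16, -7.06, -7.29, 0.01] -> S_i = Random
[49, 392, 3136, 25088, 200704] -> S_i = 49*8^i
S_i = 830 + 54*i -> [830, 884, 938, 992, 1046]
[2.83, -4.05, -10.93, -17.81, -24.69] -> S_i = 2.83 + -6.88*i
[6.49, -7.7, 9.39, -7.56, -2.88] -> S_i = Random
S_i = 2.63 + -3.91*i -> [2.63, -1.28, -5.19, -9.1, -13.01]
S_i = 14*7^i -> [14, 98, 686, 4802, 33614]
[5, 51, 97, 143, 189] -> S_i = 5 + 46*i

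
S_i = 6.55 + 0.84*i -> [6.55, 7.39, 8.23, 9.07, 9.91]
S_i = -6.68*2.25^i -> [-6.68, -15.03, -33.82, -76.09, -171.2]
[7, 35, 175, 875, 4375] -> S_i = 7*5^i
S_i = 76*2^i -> [76, 152, 304, 608, 1216]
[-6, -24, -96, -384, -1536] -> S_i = -6*4^i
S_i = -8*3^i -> [-8, -24, -72, -216, -648]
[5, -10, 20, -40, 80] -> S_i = 5*-2^i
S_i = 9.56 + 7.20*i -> [9.56, 16.76, 23.96, 31.16, 38.36]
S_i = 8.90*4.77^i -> [8.9, 42.45, 202.5, 965.93, 4607.48]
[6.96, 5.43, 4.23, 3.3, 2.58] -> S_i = 6.96*0.78^i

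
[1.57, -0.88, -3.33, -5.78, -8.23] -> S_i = 1.57 + -2.45*i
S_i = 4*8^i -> [4, 32, 256, 2048, 16384]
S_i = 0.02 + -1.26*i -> [0.02, -1.24, -2.5, -3.76, -5.02]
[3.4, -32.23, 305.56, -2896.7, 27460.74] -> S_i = 3.40*(-9.48)^i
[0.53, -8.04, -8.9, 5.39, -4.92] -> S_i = Random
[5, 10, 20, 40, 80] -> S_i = 5*2^i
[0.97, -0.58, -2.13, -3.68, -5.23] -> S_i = 0.97 + -1.55*i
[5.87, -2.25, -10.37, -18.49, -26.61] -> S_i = 5.87 + -8.12*i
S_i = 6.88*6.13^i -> [6.88, 42.17, 258.53, 1584.78, 9714.72]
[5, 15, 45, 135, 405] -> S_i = 5*3^i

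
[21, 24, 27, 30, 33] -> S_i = 21 + 3*i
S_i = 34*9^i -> [34, 306, 2754, 24786, 223074]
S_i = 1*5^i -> [1, 5, 25, 125, 625]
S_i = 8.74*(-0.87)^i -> [8.74, -7.6, 6.62, -5.76, 5.01]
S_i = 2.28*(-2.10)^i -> [2.28, -4.79, 10.05, -21.12, 44.34]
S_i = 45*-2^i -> [45, -90, 180, -360, 720]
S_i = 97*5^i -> [97, 485, 2425, 12125, 60625]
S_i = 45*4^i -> [45, 180, 720, 2880, 11520]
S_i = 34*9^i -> [34, 306, 2754, 24786, 223074]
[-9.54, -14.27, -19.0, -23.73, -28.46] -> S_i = -9.54 + -4.73*i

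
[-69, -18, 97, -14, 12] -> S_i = Random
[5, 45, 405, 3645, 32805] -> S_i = 5*9^i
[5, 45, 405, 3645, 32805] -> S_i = 5*9^i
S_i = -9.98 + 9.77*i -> [-9.98, -0.21, 9.56, 19.33, 29.1]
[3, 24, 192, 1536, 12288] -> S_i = 3*8^i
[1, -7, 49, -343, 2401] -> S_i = 1*-7^i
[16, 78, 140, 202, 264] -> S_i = 16 + 62*i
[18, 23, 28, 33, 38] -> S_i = 18 + 5*i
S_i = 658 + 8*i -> [658, 666, 674, 682, 690]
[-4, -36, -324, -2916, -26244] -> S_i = -4*9^i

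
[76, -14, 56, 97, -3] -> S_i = Random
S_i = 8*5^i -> [8, 40, 200, 1000, 5000]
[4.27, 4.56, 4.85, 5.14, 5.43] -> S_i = 4.27 + 0.29*i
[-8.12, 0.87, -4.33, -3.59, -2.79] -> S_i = Random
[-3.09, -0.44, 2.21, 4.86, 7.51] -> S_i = -3.09 + 2.65*i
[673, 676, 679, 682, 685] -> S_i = 673 + 3*i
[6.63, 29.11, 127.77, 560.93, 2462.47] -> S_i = 6.63*4.39^i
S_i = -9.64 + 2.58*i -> [-9.64, -7.06, -4.48, -1.9, 0.68]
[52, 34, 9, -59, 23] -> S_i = Random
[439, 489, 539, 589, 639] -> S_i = 439 + 50*i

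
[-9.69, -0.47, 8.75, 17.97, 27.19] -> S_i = -9.69 + 9.22*i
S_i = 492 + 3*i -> [492, 495, 498, 501, 504]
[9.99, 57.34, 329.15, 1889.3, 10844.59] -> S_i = 9.99*5.74^i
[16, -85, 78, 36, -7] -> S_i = Random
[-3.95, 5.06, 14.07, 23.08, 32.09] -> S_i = -3.95 + 9.01*i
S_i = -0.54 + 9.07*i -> [-0.54, 8.53, 17.6, 26.67, 35.74]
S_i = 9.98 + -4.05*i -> [9.98, 5.93, 1.88, -2.17, -6.22]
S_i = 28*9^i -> [28, 252, 2268, 20412, 183708]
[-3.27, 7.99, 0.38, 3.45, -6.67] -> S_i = Random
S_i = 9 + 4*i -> [9, 13, 17, 21, 25]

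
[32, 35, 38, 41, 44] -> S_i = 32 + 3*i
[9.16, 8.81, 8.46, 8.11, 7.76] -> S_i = 9.16 + -0.35*i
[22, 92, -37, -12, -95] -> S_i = Random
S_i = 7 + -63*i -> [7, -56, -119, -182, -245]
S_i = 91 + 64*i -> [91, 155, 219, 283, 347]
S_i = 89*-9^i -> [89, -801, 7209, -64881, 583929]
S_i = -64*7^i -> [-64, -448, -3136, -21952, -153664]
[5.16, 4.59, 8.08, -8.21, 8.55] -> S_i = Random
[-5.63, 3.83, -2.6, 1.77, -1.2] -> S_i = -5.63*(-0.68)^i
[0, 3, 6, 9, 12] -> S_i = 0 + 3*i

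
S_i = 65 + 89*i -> [65, 154, 243, 332, 421]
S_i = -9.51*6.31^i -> [-9.51, -60.01, -378.65, -2389.29, -15076.41]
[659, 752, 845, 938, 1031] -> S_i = 659 + 93*i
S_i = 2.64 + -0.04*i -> [2.64, 2.6, 2.56, 2.52, 2.48]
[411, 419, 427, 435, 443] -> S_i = 411 + 8*i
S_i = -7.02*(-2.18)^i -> [-7.02, 15.3, -33.36, 72.73, -158.55]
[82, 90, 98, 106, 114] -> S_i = 82 + 8*i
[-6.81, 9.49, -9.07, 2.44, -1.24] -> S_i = Random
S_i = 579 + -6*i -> [579, 573, 567, 561, 555]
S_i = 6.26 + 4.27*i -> [6.26, 10.53, 14.8, 19.07, 23.34]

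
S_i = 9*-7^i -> [9, -63, 441, -3087, 21609]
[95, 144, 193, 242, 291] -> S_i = 95 + 49*i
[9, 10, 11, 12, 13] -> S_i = 9 + 1*i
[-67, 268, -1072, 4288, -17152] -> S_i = -67*-4^i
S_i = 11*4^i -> [11, 44, 176, 704, 2816]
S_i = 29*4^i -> [29, 116, 464, 1856, 7424]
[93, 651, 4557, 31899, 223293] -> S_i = 93*7^i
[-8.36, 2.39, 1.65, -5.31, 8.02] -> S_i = Random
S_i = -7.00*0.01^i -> [-7.0, -0.07, -0.0, -0.0, -0.0]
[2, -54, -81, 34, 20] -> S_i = Random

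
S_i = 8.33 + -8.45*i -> [8.33, -0.12, -8.57, -17.02, -25.47]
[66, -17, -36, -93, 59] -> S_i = Random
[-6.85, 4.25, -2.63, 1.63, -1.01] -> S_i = -6.85*(-0.62)^i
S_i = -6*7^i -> [-6, -42, -294, -2058, -14406]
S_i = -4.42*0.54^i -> [-4.42, -2.39, -1.29, -0.7, -0.38]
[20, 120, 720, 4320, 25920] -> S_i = 20*6^i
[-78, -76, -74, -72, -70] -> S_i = -78 + 2*i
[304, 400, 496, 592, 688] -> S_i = 304 + 96*i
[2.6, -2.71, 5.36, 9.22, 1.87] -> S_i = Random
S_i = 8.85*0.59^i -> [8.85, 5.22, 3.08, 1.82, 1.07]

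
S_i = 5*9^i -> [5, 45, 405, 3645, 32805]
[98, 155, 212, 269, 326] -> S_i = 98 + 57*i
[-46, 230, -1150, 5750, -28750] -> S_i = -46*-5^i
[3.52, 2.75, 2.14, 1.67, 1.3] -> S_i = 3.52*0.78^i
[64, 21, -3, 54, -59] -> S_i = Random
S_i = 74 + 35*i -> [74, 109, 144, 179, 214]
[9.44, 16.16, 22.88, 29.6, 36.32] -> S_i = 9.44 + 6.72*i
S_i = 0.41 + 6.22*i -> [0.41, 6.63, 12.85, 19.07, 25.29]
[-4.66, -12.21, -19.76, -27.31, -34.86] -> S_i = -4.66 + -7.55*i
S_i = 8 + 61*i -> [8, 69, 130, 191, 252]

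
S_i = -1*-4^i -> [-1, 4, -16, 64, -256]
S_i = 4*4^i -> [4, 16, 64, 256, 1024]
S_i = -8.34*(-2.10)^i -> [-8.34, 17.51, -36.78, 77.24, -162.2]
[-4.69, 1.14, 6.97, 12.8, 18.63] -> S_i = -4.69 + 5.83*i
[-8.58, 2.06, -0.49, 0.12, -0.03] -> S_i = -8.58*(-0.24)^i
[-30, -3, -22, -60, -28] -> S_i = Random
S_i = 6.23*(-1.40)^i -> [6.23, -8.72, 12.21, -17.1, 23.93]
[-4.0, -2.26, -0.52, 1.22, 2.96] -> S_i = -4.00 + 1.74*i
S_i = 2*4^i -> [2, 8, 32, 128, 512]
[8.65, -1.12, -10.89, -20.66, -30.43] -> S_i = 8.65 + -9.77*i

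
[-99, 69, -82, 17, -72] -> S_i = Random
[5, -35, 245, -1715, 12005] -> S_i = 5*-7^i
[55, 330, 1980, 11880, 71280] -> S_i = 55*6^i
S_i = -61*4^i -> [-61, -244, -976, -3904, -15616]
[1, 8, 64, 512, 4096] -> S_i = 1*8^i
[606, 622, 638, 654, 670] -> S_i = 606 + 16*i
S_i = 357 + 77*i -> [357, 434, 511, 588, 665]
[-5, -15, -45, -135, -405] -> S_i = -5*3^i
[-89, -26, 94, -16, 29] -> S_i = Random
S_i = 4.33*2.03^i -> [4.33, 8.79, 17.84, 36.22, 73.53]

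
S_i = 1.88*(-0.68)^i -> [1.88, -1.28, 0.87, -0.59, 0.4]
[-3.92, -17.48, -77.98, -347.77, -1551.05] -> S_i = -3.92*4.46^i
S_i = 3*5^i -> [3, 15, 75, 375, 1875]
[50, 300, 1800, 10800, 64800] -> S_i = 50*6^i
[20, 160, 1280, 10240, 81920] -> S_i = 20*8^i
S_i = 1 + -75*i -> [1, -74, -149, -224, -299]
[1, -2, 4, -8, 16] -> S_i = 1*-2^i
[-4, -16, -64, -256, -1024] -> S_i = -4*4^i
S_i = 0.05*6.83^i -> [0.05, 0.34, 2.33, 15.93, 108.81]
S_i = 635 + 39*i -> [635, 674, 713, 752, 791]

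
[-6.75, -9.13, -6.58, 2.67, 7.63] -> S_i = Random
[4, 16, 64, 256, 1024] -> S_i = 4*4^i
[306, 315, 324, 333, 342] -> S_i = 306 + 9*i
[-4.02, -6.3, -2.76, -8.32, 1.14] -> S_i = Random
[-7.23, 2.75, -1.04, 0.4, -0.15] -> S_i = -7.23*(-0.38)^i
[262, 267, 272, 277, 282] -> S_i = 262 + 5*i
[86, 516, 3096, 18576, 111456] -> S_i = 86*6^i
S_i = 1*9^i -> [1, 9, 81, 729, 6561]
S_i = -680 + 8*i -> [-680, -672, -664, -656, -648]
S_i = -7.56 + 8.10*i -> [-7.56, 0.54, 8.64, 16.74, 24.84]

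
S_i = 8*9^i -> [8, 72, 648, 5832, 52488]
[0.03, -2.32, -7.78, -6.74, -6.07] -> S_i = Random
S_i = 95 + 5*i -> [95, 100, 105, 110, 115]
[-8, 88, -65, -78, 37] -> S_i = Random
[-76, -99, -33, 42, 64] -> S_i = Random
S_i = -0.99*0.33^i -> [-0.99, -0.33, -0.11, -0.04, -0.01]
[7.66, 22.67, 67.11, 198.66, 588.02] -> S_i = 7.66*2.96^i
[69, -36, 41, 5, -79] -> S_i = Random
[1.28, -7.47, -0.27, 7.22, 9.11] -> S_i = Random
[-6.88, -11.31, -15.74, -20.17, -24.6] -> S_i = -6.88 + -4.43*i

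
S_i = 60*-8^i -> [60, -480, 3840, -30720, 245760]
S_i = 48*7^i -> [48, 336, 2352, 16464, 115248]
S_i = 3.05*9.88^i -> [3.05, 30.13, 297.72, 2941.51, 29062.14]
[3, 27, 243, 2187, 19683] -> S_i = 3*9^i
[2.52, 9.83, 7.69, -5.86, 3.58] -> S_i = Random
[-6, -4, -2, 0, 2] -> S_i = -6 + 2*i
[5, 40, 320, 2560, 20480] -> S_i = 5*8^i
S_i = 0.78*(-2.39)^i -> [0.78, -1.86, 4.46, -10.65, 25.45]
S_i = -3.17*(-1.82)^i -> [-3.17, 5.77, -10.5, 19.11, -34.78]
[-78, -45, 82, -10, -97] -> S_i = Random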